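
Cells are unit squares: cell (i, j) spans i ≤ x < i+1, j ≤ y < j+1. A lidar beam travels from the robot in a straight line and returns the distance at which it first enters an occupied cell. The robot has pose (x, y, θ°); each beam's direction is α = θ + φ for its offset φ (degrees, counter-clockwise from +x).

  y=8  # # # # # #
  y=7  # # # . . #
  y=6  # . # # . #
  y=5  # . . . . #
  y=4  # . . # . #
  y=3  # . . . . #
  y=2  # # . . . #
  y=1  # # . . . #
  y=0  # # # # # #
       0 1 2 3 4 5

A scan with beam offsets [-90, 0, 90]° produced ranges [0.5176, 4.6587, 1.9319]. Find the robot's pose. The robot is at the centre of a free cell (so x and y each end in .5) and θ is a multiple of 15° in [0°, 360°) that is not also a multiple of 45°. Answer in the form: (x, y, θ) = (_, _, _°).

The pose lattice has 21·16 = 336 candidates. Test each by forward raycasting.
  (4.5, 6.5, 345°): beam 1 = 1.9319 ≠ 0.5176 ✗
  (4.5, 3.5, 240°): beam 1 = 1.0000 ≠ 0.5176 ✗
  (1.5, 3.5, 105°): beam 1 = 1.9319 ≠ 0.5176 ✗
  (4.5, 5.5, 255°): beam 1 = 1.9319 ≠ 0.5176 ✗
  (1.5, 3.5, 75°): beam 1 = 3.6235 ≠ 0.5176 ✗
  …
  (1.5, 5.5, 285°): r_1=0.5176, r_2=4.6587, r_3=1.9319 — all match ✓
Only this pose fits every beam.

(x, y, θ) = (1.5, 5.5, 285°)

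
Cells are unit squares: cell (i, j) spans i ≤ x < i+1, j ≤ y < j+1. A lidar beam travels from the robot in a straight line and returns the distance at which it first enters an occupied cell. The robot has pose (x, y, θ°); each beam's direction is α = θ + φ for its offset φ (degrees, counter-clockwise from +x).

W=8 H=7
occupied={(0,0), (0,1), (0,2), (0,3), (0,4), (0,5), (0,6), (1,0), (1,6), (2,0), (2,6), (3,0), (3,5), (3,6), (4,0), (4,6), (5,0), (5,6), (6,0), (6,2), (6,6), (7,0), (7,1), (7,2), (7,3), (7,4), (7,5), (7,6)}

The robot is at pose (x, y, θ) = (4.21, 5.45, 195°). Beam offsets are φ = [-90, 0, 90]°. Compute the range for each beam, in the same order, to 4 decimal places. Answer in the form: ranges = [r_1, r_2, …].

ranges = [0.5694, 0.2174, 4.6070]

beam 1: φ=-90°, α=105°
  d=(-0.2588,0.9659)  start (4,5)  tX=0.8114 tY=0.5694  stride 1/|dx|=3.8637 1/|dy|=1.0353
    cross y-line → (4,6), t=0.5694 (wall)
  → r_1 = 0.5694
beam 2: φ=0°, α=195°
  d=(-0.9659,-0.2588)  start (4,5)  tX=0.2174 tY=1.7387  stride 1/|dx|=1.0353 1/|dy|=3.8637
    cross x-line → (3,5), t=0.2174 (wall)
  → r_2 = 0.2174
beam 3: φ=90°, α=285°
  d=(0.2588,-0.9659)  start (4,5)  tX=3.0523 tY=0.4659  stride 1/|dx|=3.8637 1/|dy|=1.0353
    cross y-line → (4,4), t=0.4659
    cross y-line → (4,3), t=1.5012
    cross y-line → (4,2), t=2.5364
    cross x-line → (5,2), t=3.0523
    cross y-line → (5,1), t=3.5717
    cross y-line → (5,0), t=4.6070 (wall)
  → r_3 = 4.6070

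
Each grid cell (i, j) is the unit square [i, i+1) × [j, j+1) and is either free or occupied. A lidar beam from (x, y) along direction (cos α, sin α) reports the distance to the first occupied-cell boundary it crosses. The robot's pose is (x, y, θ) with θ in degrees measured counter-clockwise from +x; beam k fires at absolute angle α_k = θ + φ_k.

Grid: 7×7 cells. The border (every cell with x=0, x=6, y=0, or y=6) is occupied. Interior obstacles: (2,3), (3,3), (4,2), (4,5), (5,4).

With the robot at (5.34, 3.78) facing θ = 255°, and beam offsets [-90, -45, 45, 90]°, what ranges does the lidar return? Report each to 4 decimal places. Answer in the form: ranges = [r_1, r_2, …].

ranges = [4.4931, 1.5473, 1.3200, 0.6833]

beam 1: φ=-90°, α=165°
  direction (-0.9659, 0.2588); cell (5,3); t to first gridline: x 0.3520, y 0.8500 (then +1.0353 / +3.8637)
    (4,3) via x @ 0.3520
    (4,4) via y @ 0.8500
    (3,4) via x @ 1.3873
    (2,4) via x @ 2.4225
    (1,4) via x @ 3.4578
    (0,4) via x @ 4.4931  # hit
  → r_1 = 4.4931
beam 2: φ=-45°, α=210°
  direction (-0.8660, -0.5000); cell (5,3); t to first gridline: x 0.3926, y 1.5600 (then +1.1547 / +2.0000)
    (4,3) via x @ 0.3926
    (3,3) via x @ 1.5473  # hit
  → r_2 = 1.5473
beam 3: φ=45°, α=300°
  direction (0.5000, -0.8660); cell (5,3); t to first gridline: x 1.3200, y 0.9007 (then +2.0000 / +1.1547)
    (5,2) via y @ 0.9007
    (6,2) via x @ 1.3200  # hit
  → r_3 = 1.3200
beam 4: φ=90°, α=345°
  direction (0.9659, -0.2588); cell (5,3); t to first gridline: x 0.6833, y 3.0137 (then +1.0353 / +3.8637)
    (6,3) via x @ 0.6833  # hit
  → r_4 = 0.6833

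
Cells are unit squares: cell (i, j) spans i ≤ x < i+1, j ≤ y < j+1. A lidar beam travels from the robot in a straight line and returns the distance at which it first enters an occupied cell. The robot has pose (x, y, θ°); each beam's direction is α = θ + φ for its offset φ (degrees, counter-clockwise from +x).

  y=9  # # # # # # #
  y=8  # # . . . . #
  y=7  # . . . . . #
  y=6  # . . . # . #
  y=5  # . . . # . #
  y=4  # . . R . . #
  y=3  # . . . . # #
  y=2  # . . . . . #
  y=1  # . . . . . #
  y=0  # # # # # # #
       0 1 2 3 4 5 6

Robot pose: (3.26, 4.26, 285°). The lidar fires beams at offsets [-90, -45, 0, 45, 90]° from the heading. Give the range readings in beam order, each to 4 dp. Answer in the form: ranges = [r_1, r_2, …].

ranges = [2.3397, 3.7643, 3.3750, 2.0092, 2.8367]

beam 1: φ=-90°, α=195°
  dir = (cos 195°, sin 195°) = (-0.9659, -0.2588); from cell (3,4)
  next x-line at t=0.2692, next y-line at t=1.0046; Δt_x=1.0353, Δt_y=3.8637
    x: enter (2,4) at t=0.2692
    y: enter (2,3) at t=1.0046
    x: enter (1,3) at t=1.3044
    x: enter (0,3) at t=2.3397 ← occupied
  → r_1 = 2.3397
beam 2: φ=-45°, α=240°
  dir = (cos 240°, sin 240°) = (-0.5000, -0.8660); from cell (3,4)
  next x-line at t=0.5200, next y-line at t=0.3002; Δt_x=2.0000, Δt_y=1.1547
    y: enter (3,3) at t=0.3002
    x: enter (2,3) at t=0.5200
    y: enter (2,2) at t=1.4549
    x: enter (1,2) at t=2.5200
    y: enter (1,1) at t=2.6096
    y: enter (1,0) at t=3.7643 ← occupied
  → r_2 = 3.7643
beam 3: φ=0°, α=285°
  dir = (cos 285°, sin 285°) = (0.2588, -0.9659); from cell (3,4)
  next x-line at t=2.8591, next y-line at t=0.2692; Δt_x=3.8637, Δt_y=1.0353
    y: enter (3,3) at t=0.2692
    y: enter (3,2) at t=1.3044
    y: enter (3,1) at t=2.3397
    x: enter (4,1) at t=2.8591
    y: enter (4,0) at t=3.3750 ← occupied
  → r_3 = 3.3750
beam 4: φ=45°, α=330°
  dir = (cos 330°, sin 330°) = (0.8660, -0.5000); from cell (3,4)
  next x-line at t=0.8545, next y-line at t=0.5200; Δt_x=1.1547, Δt_y=2.0000
    y: enter (3,3) at t=0.5200
    x: enter (4,3) at t=0.8545
    x: enter (5,3) at t=2.0092 ← occupied
  → r_4 = 2.0092
beam 5: φ=90°, α=15°
  dir = (cos 15°, sin 15°) = (0.9659, 0.2588); from cell (3,4)
  next x-line at t=0.7661, next y-line at t=2.8591; Δt_x=1.0353, Δt_y=3.8637
    x: enter (4,4) at t=0.7661
    x: enter (5,4) at t=1.8014
    x: enter (6,4) at t=2.8367 ← occupied
  → r_5 = 2.8367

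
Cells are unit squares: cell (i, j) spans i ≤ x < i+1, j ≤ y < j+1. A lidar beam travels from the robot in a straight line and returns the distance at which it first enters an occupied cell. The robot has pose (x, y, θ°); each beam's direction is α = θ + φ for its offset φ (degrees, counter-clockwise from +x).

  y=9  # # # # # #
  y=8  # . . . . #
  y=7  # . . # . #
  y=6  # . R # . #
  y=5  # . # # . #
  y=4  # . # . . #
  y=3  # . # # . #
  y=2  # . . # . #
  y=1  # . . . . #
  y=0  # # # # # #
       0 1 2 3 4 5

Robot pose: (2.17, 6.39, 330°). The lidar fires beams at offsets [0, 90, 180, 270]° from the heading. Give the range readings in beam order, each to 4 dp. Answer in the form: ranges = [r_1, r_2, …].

beam 1: φ=0°, α=330°
  dir = (cos 330°, sin 330°) = (0.8660, -0.5000); from cell (2,6)
  next x-line at t=0.9584, next y-line at t=0.7800; Δt_x=1.1547, Δt_y=2.0000
    y: enter (2,5) at t=0.7800 ← occupied
  → r_1 = 0.7800
beam 2: φ=90°, α=60°
  dir = (cos 60°, sin 60°) = (0.5000, 0.8660); from cell (2,6)
  next x-line at t=1.6600, next y-line at t=0.7044; Δt_x=2.0000, Δt_y=1.1547
    y: enter (2,7) at t=0.7044
    x: enter (3,7) at t=1.6600 ← occupied
  → r_2 = 1.6600
beam 3: φ=180°, α=150°
  dir = (cos 150°, sin 150°) = (-0.8660, 0.5000); from cell (2,6)
  next x-line at t=0.1963, next y-line at t=1.2200; Δt_x=1.1547, Δt_y=2.0000
    x: enter (1,6) at t=0.1963
    y: enter (1,7) at t=1.2200
    x: enter (0,7) at t=1.3510 ← occupied
  → r_3 = 1.3510
beam 4: φ=270°, α=240°
  dir = (cos 240°, sin 240°) = (-0.5000, -0.8660); from cell (2,6)
  next x-line at t=0.3400, next y-line at t=0.4503; Δt_x=2.0000, Δt_y=1.1547
    x: enter (1,6) at t=0.3400
    y: enter (1,5) at t=0.4503
    y: enter (1,4) at t=1.6050
    x: enter (0,4) at t=2.3400 ← occupied
  → r_4 = 2.3400

ranges = [0.7800, 1.6600, 1.3510, 2.3400]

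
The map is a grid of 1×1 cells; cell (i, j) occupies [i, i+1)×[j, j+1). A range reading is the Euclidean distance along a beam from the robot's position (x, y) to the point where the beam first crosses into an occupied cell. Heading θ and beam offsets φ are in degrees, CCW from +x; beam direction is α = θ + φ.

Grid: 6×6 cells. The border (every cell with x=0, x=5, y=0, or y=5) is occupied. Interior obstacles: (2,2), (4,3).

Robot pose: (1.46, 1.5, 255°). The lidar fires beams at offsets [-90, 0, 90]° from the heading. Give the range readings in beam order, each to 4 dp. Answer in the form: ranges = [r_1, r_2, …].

ranges = [0.4762, 0.5176, 1.9319]

beam 1: φ=-90°, α=165°
  dir = (cos 165°, sin 165°) = (-0.9659, 0.2588); from cell (1,1)
  next x-line at t=0.4762, next y-line at t=1.9319; Δt_x=1.0353, Δt_y=3.8637
    x: enter (0,1) at t=0.4762 ← occupied
  → r_1 = 0.4762
beam 2: φ=0°, α=255°
  dir = (cos 255°, sin 255°) = (-0.2588, -0.9659); from cell (1,1)
  next x-line at t=1.7773, next y-line at t=0.5176; Δt_x=3.8637, Δt_y=1.0353
    y: enter (1,0) at t=0.5176 ← occupied
  → r_2 = 0.5176
beam 3: φ=90°, α=345°
  dir = (cos 345°, sin 345°) = (0.9659, -0.2588); from cell (1,1)
  next x-line at t=0.5590, next y-line at t=1.9319; Δt_x=1.0353, Δt_y=3.8637
    x: enter (2,1) at t=0.5590
    x: enter (3,1) at t=1.5943
    y: enter (3,0) at t=1.9319 ← occupied
  → r_3 = 1.9319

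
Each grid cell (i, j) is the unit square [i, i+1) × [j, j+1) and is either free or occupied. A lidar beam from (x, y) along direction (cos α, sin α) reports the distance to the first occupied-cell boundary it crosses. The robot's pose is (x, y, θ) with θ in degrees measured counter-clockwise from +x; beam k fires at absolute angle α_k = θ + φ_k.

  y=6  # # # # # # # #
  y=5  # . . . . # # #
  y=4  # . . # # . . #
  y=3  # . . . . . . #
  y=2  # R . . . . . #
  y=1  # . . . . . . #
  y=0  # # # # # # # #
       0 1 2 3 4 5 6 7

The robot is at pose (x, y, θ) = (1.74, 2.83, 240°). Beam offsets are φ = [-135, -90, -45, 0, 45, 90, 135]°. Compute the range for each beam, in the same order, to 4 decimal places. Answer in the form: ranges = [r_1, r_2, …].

beam 1: φ=-135°, α=105°
  cosα=-0.2588 sinα=0.9659 | (1,2) | tMaxX 2.8591 tMaxY 0.1760 | tΔX 3.8637 tΔY 1.0353
    t=0.1760 [y] (1,3)
    t=1.2113 [y] (1,4)
    t=2.2465 [y] (1,5)
    t=2.8591 [x] (0,5) — stop
  → r_1 = 2.8591
beam 2: φ=-90°, α=150°
  cosα=-0.8660 sinα=0.5000 | (1,2) | tMaxX 0.8545 tMaxY 0.3400 | tΔX 1.1547 tΔY 2.0000
    t=0.3400 [y] (1,3)
    t=0.8545 [x] (0,3) — stop
  → r_2 = 0.8545
beam 3: φ=-45°, α=195°
  cosα=-0.9659 sinα=-0.2588 | (1,2) | tMaxX 0.7661 tMaxY 3.2069 | tΔX 1.0353 tΔY 3.8637
    t=0.7661 [x] (0,2) — stop
  → r_3 = 0.7661
beam 4: φ=0°, α=240°
  cosα=-0.5000 sinα=-0.8660 | (1,2) | tMaxX 1.4800 tMaxY 0.9584 | tΔX 2.0000 tΔY 1.1547
    t=0.9584 [y] (1,1)
    t=1.4800 [x] (0,1) — stop
  → r_4 = 1.4800
beam 5: φ=45°, α=285°
  cosα=0.2588 sinα=-0.9659 | (1,2) | tMaxX 1.0046 tMaxY 0.8593 | tΔX 3.8637 tΔY 1.0353
    t=0.8593 [y] (1,1)
    t=1.0046 [x] (2,1)
    t=1.8946 [y] (2,0) — stop
  → r_5 = 1.8946
beam 6: φ=90°, α=330°
  cosα=0.8660 sinα=-0.5000 | (1,2) | tMaxX 0.3002 tMaxY 1.6600 | tΔX 1.1547 tΔY 2.0000
    t=0.3002 [x] (2,2)
    t=1.4549 [x] (3,2)
    t=1.6600 [y] (3,1)
    t=2.6096 [x] (4,1)
    t=3.6600 [y] (4,0) — stop
  → r_6 = 3.6600
beam 7: φ=135°, α=15°
  cosα=0.9659 sinα=0.2588 | (1,2) | tMaxX 0.2692 tMaxY 0.6568 | tΔX 1.0353 tΔY 3.8637
    t=0.2692 [x] (2,2)
    t=0.6568 [y] (2,3)
    t=1.3044 [x] (3,3)
    t=2.3397 [x] (4,3)
    t=3.3750 [x] (5,3)
    t=4.4103 [x] (6,3)
    t=4.5205 [y] (6,4)
    t=5.4456 [x] (7,4) — stop
  → r_7 = 5.4456

ranges = [2.8591, 0.8545, 0.7661, 1.4800, 1.8946, 3.6600, 5.4456]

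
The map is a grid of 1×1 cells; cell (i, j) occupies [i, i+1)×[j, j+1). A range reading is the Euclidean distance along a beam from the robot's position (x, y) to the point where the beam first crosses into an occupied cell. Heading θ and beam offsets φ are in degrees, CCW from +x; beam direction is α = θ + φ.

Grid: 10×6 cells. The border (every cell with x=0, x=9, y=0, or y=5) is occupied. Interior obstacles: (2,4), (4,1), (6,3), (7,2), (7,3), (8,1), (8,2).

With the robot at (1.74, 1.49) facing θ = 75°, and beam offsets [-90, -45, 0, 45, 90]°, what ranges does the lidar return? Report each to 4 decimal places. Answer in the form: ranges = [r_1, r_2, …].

ranges = [1.8932, 4.9190, 2.5985, 1.4800, 0.7661]

beam 1: φ=-90°, α=345°
  cosα=0.9659 sinα=-0.2588 | (1,1) | tMaxX 0.2692 tMaxY 1.8932 | tΔX 1.0353 tΔY 3.8637
    t=0.2692 [x] (2,1)
    t=1.3044 [x] (3,1)
    t=1.8932 [y] (3,0) — stop
  → r_1 = 1.8932
beam 2: φ=-45°, α=30°
  cosα=0.8660 sinα=0.5000 | (1,1) | tMaxX 0.3002 tMaxY 1.0200 | tΔX 1.1547 tΔY 2.0000
    t=0.3002 [x] (2,1)
    t=1.0200 [y] (2,2)
    t=1.4549 [x] (3,2)
    t=2.6096 [x] (4,2)
    t=3.0200 [y] (4,3)
    t=3.7643 [x] (5,3)
    t=4.9190 [x] (6,3) — stop
  → r_2 = 4.9190
beam 3: φ=0°, α=75°
  cosα=0.2588 sinα=0.9659 | (1,1) | tMaxX 1.0046 tMaxY 0.5280 | tΔX 3.8637 tΔY 1.0353
    t=0.5280 [y] (1,2)
    t=1.0046 [x] (2,2)
    t=1.5633 [y] (2,3)
    t=2.5985 [y] (2,4) — stop
  → r_3 = 2.5985
beam 4: φ=45°, α=120°
  cosα=-0.5000 sinα=0.8660 | (1,1) | tMaxX 1.4800 tMaxY 0.5889 | tΔX 2.0000 tΔY 1.1547
    t=0.5889 [y] (1,2)
    t=1.4800 [x] (0,2) — stop
  → r_4 = 1.4800
beam 5: φ=90°, α=165°
  cosα=-0.9659 sinα=0.2588 | (1,1) | tMaxX 0.7661 tMaxY 1.9705 | tΔX 1.0353 tΔY 3.8637
    t=0.7661 [x] (0,1) — stop
  → r_5 = 0.7661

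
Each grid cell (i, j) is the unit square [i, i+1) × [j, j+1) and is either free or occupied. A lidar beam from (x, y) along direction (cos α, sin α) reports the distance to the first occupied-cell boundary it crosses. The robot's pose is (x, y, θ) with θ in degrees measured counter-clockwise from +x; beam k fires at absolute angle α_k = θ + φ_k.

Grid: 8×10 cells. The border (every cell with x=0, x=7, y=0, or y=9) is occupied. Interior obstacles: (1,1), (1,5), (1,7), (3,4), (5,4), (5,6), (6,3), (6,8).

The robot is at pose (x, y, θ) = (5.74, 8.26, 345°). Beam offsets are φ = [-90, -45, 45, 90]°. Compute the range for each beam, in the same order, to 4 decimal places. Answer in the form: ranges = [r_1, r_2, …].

beam 1: φ=-90°, α=255°
  dir = (cos 255°, sin 255°) = (-0.2588, -0.9659); from cell (5,8)
  next x-line at t=2.8591, next y-line at t=0.2692; Δt_x=3.8637, Δt_y=1.0353
    y: enter (5,7) at t=0.2692
    y: enter (5,6) at t=1.3044 ← occupied
  → r_1 = 1.3044
beam 2: φ=-45°, α=300°
  dir = (cos 300°, sin 300°) = (0.5000, -0.8660); from cell (5,8)
  next x-line at t=0.5200, next y-line at t=0.3002; Δt_x=2.0000, Δt_y=1.1547
    y: enter (5,7) at t=0.3002
    x: enter (6,7) at t=0.5200
    y: enter (6,6) at t=1.4549
    x: enter (7,6) at t=2.5200 ← occupied
  → r_2 = 2.5200
beam 3: φ=45°, α=30°
  dir = (cos 30°, sin 30°) = (0.8660, 0.5000); from cell (5,8)
  next x-line at t=0.3002, next y-line at t=1.4800; Δt_x=1.1547, Δt_y=2.0000
    x: enter (6,8) at t=0.3002 ← occupied
  → r_3 = 0.3002
beam 4: φ=90°, α=75°
  dir = (cos 75°, sin 75°) = (0.2588, 0.9659); from cell (5,8)
  next x-line at t=1.0046, next y-line at t=0.7661; Δt_x=3.8637, Δt_y=1.0353
    y: enter (5,9) at t=0.7661 ← occupied
  → r_4 = 0.7661

ranges = [1.3044, 2.5200, 0.3002, 0.7661]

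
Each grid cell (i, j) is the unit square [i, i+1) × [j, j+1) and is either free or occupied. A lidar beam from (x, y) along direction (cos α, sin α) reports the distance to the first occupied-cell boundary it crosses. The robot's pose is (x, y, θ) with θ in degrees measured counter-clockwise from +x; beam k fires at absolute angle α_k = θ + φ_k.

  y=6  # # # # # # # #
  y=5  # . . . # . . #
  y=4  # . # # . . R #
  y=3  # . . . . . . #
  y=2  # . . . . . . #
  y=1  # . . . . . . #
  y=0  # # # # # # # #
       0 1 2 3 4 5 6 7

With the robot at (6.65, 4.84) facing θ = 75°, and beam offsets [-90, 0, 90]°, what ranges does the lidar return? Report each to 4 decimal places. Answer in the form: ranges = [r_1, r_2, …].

ranges = [0.3623, 1.2009, 1.7082]

beam 1: φ=-90°, α=345°
  direction (0.9659, -0.2588); cell (6,4); t to first gridline: x 0.3623, y 3.2455 (then +1.0353 / +3.8637)
    (7,4) via x @ 0.3623  # hit
  → r_1 = 0.3623
beam 2: φ=0°, α=75°
  direction (0.2588, 0.9659); cell (6,4); t to first gridline: x 1.3523, y 0.1656 (then +3.8637 / +1.0353)
    (6,5) via y @ 0.1656
    (6,6) via y @ 1.2009  # hit
  → r_2 = 1.2009
beam 3: φ=90°, α=165°
  direction (-0.9659, 0.2588); cell (6,4); t to first gridline: x 0.6729, y 0.6182 (then +1.0353 / +3.8637)
    (6,5) via y @ 0.6182
    (5,5) via x @ 0.6729
    (4,5) via x @ 1.7082  # hit
  → r_3 = 1.7082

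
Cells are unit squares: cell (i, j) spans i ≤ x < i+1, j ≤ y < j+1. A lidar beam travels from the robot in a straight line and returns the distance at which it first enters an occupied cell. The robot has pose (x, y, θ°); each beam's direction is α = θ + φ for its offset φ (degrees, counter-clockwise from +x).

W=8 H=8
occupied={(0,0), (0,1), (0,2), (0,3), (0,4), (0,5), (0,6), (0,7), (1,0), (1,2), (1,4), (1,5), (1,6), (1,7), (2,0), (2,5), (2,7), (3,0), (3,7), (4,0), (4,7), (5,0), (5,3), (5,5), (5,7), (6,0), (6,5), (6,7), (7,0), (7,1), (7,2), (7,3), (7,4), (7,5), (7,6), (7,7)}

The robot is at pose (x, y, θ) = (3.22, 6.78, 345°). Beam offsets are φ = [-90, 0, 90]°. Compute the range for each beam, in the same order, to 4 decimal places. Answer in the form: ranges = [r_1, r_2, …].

beam 1: φ=-90°, α=255°
  d=(-0.2588,-0.9659)  start (3,6)  tX=0.8500 tY=0.8075  stride 1/|dx|=3.8637 1/|dy|=1.0353
    cross y-line → (3,5), t=0.8075
    cross x-line → (2,5), t=0.8500 (wall)
  → r_1 = 0.8500
beam 2: φ=0°, α=345°
  d=(0.9659,-0.2588)  start (3,6)  tX=0.8075 tY=3.0137  stride 1/|dx|=1.0353 1/|dy|=3.8637
    cross x-line → (4,6), t=0.8075
    cross x-line → (5,6), t=1.8428
    cross x-line → (6,6), t=2.8781
    cross y-line → (6,5), t=3.0137 (wall)
  → r_2 = 3.0137
beam 3: φ=90°, α=75°
  d=(0.2588,0.9659)  start (3,6)  tX=3.0137 tY=0.2278  stride 1/|dx|=3.8637 1/|dy|=1.0353
    cross y-line → (3,7), t=0.2278 (wall)
  → r_3 = 0.2278

ranges = [0.8500, 3.0137, 0.2278]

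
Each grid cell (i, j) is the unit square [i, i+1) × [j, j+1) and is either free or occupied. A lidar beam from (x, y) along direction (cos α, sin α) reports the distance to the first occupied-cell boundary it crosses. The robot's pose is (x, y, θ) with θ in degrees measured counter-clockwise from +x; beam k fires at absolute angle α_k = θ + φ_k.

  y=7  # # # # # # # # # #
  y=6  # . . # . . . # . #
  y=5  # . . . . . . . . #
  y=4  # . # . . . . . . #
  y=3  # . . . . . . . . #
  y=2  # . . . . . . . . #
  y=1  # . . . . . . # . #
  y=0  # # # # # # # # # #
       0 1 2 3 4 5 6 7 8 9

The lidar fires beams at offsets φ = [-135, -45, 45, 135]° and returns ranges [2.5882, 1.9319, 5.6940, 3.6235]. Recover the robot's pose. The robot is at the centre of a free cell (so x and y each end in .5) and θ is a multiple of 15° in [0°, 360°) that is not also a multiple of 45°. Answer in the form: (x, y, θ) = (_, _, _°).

(x, y, θ) = (6.5, 4.5, 120°)

Candidates: 44 free-cell centres × 16 headings = 704 poses. Raycast each; keep the one whose scan matches to 4 dp.
  (8.5, 6.5, 240°): beam 1 = 0.5176 ≠ 2.5882 ✗
  (7.5, 4.5, 345°): beam 1 = 7.0000 ≠ 2.5882 ✗
  (5.5, 3.5, 105°): beam 1 = 4.0415 ≠ 2.5882 ✗
  …
  (6.5, 4.5, 120°): r_1=2.5882, r_2=1.9319, r_3=5.6940, r_4=3.6235 — all match ✓
Unique over the lattice → pose = (6.5, 4.5, 120°).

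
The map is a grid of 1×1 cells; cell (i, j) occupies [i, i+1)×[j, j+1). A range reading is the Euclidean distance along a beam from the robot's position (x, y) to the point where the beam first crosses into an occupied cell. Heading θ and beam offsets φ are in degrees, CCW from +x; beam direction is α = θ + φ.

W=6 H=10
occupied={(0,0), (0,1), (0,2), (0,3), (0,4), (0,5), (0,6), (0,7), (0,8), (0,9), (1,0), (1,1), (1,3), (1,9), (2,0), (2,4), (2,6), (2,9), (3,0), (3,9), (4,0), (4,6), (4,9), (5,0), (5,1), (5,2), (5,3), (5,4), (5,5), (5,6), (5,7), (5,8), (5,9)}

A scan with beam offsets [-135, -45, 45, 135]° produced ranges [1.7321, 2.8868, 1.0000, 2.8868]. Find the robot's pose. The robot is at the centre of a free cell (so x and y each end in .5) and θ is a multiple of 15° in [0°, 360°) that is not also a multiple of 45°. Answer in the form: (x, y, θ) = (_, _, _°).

Candidates: 27 free-cell centres × 16 headings = 432 poses. Raycast each; keep the one whose scan matches to 4 dp.
  (2.5, 5.5, 75°): beam 1 = 0.5774 ≠ 1.7321 ✗
  (3.5, 5.5, 165°): beam 1 = 1.0000 ≠ 1.7321 ✗
  (3.5, 7.5, 165°): beam 2 = 1.7321 ≠ 2.8868 ✗
  (1.5, 5.5, 195°): beam 1 = 1.0000 ≠ 1.7321 ✗
  …
  (3.5, 3.5, 105°): r_1=1.7321, r_2=2.8868, r_3=1.0000, r_4=2.8868 — all match ✓
Unique over the lattice → pose = (3.5, 3.5, 105°).

(x, y, θ) = (3.5, 3.5, 105°)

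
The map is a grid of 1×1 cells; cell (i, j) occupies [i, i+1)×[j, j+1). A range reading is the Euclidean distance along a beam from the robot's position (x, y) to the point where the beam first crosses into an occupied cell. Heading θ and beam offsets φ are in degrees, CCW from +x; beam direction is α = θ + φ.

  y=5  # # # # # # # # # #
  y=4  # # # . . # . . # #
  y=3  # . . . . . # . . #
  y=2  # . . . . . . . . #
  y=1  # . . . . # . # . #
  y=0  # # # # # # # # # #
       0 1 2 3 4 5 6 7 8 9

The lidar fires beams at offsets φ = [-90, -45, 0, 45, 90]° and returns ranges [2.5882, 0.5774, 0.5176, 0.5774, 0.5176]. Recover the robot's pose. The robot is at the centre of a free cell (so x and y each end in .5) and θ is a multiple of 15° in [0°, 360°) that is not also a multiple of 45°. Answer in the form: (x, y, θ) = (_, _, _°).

Enumerate (i+0.5, j+0.5, θ) over the 25 free cells and 16 admissible headings. For each, cast all 5 beams and compare to the given ranges.
  (4.5, 2.5, 300°): beam 1 = 3.0000 ≠ 2.5882 ✗
  (8.5, 2.5, 165°): beam 1 = 1.5529 ≠ 2.5882 ✗
  (8.5, 1.5, 330°): beam 1 = 0.5774 ≠ 2.5882 ✗
  (5.5, 2.5, 240°): beam 1 = 3.0000 ≠ 2.5882 ✗
  (8.5, 1.5, 120°): beam 1 = 0.5774 ≠ 2.5882 ✗
  …
  (4.5, 4.5, 15°): r_1=2.5882, r_2=0.5774, r_3=0.5176, r_4=0.5774, r_5=0.5176 — all match ✓
Only this pose fits every beam.

(x, y, θ) = (4.5, 4.5, 15°)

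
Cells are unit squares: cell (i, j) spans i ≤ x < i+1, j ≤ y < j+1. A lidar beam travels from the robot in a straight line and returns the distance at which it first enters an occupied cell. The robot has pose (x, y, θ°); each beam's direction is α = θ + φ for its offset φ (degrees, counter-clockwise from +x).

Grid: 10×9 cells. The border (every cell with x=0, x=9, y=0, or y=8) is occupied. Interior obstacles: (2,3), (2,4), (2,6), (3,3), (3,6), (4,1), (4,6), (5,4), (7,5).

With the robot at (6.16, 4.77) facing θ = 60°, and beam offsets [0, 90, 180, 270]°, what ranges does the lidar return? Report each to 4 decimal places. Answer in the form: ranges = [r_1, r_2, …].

beam 1: φ=0°, α=60°
  cosα=0.5000 sinα=0.8660 | (6,4) | tMaxX 1.6800 tMaxY 0.2656 | tΔX 2.0000 tΔY 1.1547
    t=0.2656 [y] (6,5)
    t=1.4203 [y] (6,6)
    t=1.6800 [x] (7,6)
    t=2.5750 [y] (7,7)
    t=3.6800 [x] (8,7)
    t=3.7297 [y] (8,8) — stop
  → r_1 = 3.7297
beam 2: φ=90°, α=150°
  cosα=-0.8660 sinα=0.5000 | (6,4) | tMaxX 0.1848 tMaxY 0.4600 | tΔX 1.1547 tΔY 2.0000
    t=0.1848 [x] (5,4) — stop
  → r_2 = 0.1848
beam 3: φ=180°, α=240°
  cosα=-0.5000 sinα=-0.8660 | (6,4) | tMaxX 0.3200 tMaxY 0.8891 | tΔX 2.0000 tΔY 1.1547
    t=0.3200 [x] (5,4) — stop
  → r_3 = 0.3200
beam 4: φ=270°, α=330°
  cosα=0.8660 sinα=-0.5000 | (6,4) | tMaxX 0.9699 tMaxY 1.5400 | tΔX 1.1547 tΔY 2.0000
    t=0.9699 [x] (7,4)
    t=1.5400 [y] (7,3)
    t=2.1246 [x] (8,3)
    t=3.2793 [x] (9,3) — stop
  → r_4 = 3.2793

ranges = [3.7297, 0.1848, 0.3200, 3.2793]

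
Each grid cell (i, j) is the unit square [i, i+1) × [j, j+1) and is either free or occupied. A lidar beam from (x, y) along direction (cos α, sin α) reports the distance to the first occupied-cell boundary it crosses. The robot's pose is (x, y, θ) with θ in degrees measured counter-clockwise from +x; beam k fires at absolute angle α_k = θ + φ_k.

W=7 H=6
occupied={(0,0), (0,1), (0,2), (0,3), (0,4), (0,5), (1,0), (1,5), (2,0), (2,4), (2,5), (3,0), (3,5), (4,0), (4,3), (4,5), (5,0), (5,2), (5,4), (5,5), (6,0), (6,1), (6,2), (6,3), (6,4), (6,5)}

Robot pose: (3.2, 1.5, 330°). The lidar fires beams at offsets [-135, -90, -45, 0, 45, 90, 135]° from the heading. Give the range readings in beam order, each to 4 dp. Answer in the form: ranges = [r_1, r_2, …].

ranges = [1.9319, 0.5774, 0.5176, 1.0000, 1.9319, 1.7321, 2.5882]

beam 1: φ=-135°, α=195°
  cosα=-0.9659 sinα=-0.2588 | (3,1) | tMaxX 0.2071 tMaxY 1.9319 | tΔX 1.0353 tΔY 3.8637
    t=0.2071 [x] (2,1)
    t=1.2423 [x] (1,1)
    t=1.9319 [y] (1,0) — stop
  → r_1 = 1.9319
beam 2: φ=-90°, α=240°
  cosα=-0.5000 sinα=-0.8660 | (3,1) | tMaxX 0.4000 tMaxY 0.5774 | tΔX 2.0000 tΔY 1.1547
    t=0.4000 [x] (2,1)
    t=0.5774 [y] (2,0) — stop
  → r_2 = 0.5774
beam 3: φ=-45°, α=285°
  cosα=0.2588 sinα=-0.9659 | (3,1) | tMaxX 3.0910 tMaxY 0.5176 | tΔX 3.8637 tΔY 1.0353
    t=0.5176 [y] (3,0) — stop
  → r_3 = 0.5176
beam 4: φ=0°, α=330°
  cosα=0.8660 sinα=-0.5000 | (3,1) | tMaxX 0.9238 tMaxY 1.0000 | tΔX 1.1547 tΔY 2.0000
    t=0.9238 [x] (4,1)
    t=1.0000 [y] (4,0) — stop
  → r_4 = 1.0000
beam 5: φ=45°, α=15°
  cosα=0.9659 sinα=0.2588 | (3,1) | tMaxX 0.8282 tMaxY 1.9319 | tΔX 1.0353 tΔY 3.8637
    t=0.8282 [x] (4,1)
    t=1.8635 [x] (5,1)
    t=1.9319 [y] (5,2) — stop
  → r_5 = 1.9319
beam 6: φ=90°, α=60°
  cosα=0.5000 sinα=0.8660 | (3,1) | tMaxX 1.6000 tMaxY 0.5774 | tΔX 2.0000 tΔY 1.1547
    t=0.5774 [y] (3,2)
    t=1.6000 [x] (4,2)
    t=1.7321 [y] (4,3) — stop
  → r_6 = 1.7321
beam 7: φ=135°, α=105°
  cosα=-0.2588 sinα=0.9659 | (3,1) | tMaxX 0.7727 tMaxY 0.5176 | tΔX 3.8637 tΔY 1.0353
    t=0.5176 [y] (3,2)
    t=0.7727 [x] (2,2)
    t=1.5529 [y] (2,3)
    t=2.5882 [y] (2,4) — stop
  → r_7 = 2.5882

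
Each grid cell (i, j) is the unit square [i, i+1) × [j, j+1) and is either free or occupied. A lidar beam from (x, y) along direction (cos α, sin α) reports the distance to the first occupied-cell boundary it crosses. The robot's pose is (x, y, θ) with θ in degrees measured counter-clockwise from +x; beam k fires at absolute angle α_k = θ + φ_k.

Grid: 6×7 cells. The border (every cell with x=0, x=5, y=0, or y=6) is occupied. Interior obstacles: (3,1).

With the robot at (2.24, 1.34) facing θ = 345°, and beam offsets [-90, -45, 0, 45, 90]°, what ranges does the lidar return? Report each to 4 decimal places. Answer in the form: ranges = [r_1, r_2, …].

ranges = [0.3520, 0.3926, 0.7868, 0.8776, 4.8244]

beam 1: φ=-90°, α=255°
  dir = (cos 255°, sin 255°) = (-0.2588, -0.9659); from cell (2,1)
  next x-line at t=0.9273, next y-line at t=0.3520; Δt_x=3.8637, Δt_y=1.0353
    y: enter (2,0) at t=0.3520 ← occupied
  → r_1 = 0.3520
beam 2: φ=-45°, α=300°
  dir = (cos 300°, sin 300°) = (0.5000, -0.8660); from cell (2,1)
  next x-line at t=1.5200, next y-line at t=0.3926; Δt_x=2.0000, Δt_y=1.1547
    y: enter (2,0) at t=0.3926 ← occupied
  → r_2 = 0.3926
beam 3: φ=0°, α=345°
  dir = (cos 345°, sin 345°) = (0.9659, -0.2588); from cell (2,1)
  next x-line at t=0.7868, next y-line at t=1.3137; Δt_x=1.0353, Δt_y=3.8637
    x: enter (3,1) at t=0.7868 ← occupied
  → r_3 = 0.7868
beam 4: φ=45°, α=30°
  dir = (cos 30°, sin 30°) = (0.8660, 0.5000); from cell (2,1)
  next x-line at t=0.8776, next y-line at t=1.3200; Δt_x=1.1547, Δt_y=2.0000
    x: enter (3,1) at t=0.8776 ← occupied
  → r_4 = 0.8776
beam 5: φ=90°, α=75°
  dir = (cos 75°, sin 75°) = (0.2588, 0.9659); from cell (2,1)
  next x-line at t=2.9364, next y-line at t=0.6833; Δt_x=3.8637, Δt_y=1.0353
    y: enter (2,2) at t=0.6833
    y: enter (2,3) at t=1.7186
    y: enter (2,4) at t=2.7538
    x: enter (3,4) at t=2.9364
    y: enter (3,5) at t=3.7891
    y: enter (3,6) at t=4.8244 ← occupied
  → r_5 = 4.8244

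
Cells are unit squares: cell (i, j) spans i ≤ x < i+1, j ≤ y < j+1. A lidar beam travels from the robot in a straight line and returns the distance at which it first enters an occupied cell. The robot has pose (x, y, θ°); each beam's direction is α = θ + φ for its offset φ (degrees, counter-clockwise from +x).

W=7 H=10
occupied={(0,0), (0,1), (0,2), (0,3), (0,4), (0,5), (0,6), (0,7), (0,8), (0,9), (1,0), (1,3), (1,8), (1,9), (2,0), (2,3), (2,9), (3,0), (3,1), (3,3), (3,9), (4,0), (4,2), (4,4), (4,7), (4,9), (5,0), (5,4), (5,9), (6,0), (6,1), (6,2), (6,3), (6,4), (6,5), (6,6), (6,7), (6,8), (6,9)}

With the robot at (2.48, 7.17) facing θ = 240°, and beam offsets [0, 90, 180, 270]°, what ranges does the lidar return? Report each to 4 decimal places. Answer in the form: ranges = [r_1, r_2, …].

ranges = [2.9600, 4.0645, 2.1131, 1.6600]

beam 1: φ=0°, α=240°
  d=(-0.5000,-0.8660)  start (2,7)  tX=0.9600 tY=0.1963  stride 1/|dx|=2.0000 1/|dy|=1.1547
    cross y-line → (2,6), t=0.1963
    cross x-line → (1,6), t=0.9600
    cross y-line → (1,5), t=1.3510
    cross y-line → (1,4), t=2.5057
    cross x-line → (0,4), t=2.9600 (wall)
  → r_1 = 2.9600
beam 2: φ=90°, α=330°
  d=(0.8660,-0.5000)  start (2,7)  tX=0.6004 tY=0.3400  stride 1/|dx|=1.1547 1/|dy|=2.0000
    cross y-line → (2,6), t=0.3400
    cross x-line → (3,6), t=0.6004
    cross x-line → (4,6), t=1.7551
    cross y-line → (4,5), t=2.3400
    cross x-line → (5,5), t=2.9098
    cross x-line → (6,5), t=4.0645 (wall)
  → r_2 = 4.0645
beam 3: φ=180°, α=60°
  d=(0.5000,0.8660)  start (2,7)  tX=1.0400 tY=0.9584  stride 1/|dx|=2.0000 1/|dy|=1.1547
    cross y-line → (2,8), t=0.9584
    cross x-line → (3,8), t=1.0400
    cross y-line → (3,9), t=2.1131 (wall)
  → r_3 = 2.1131
beam 4: φ=270°, α=150°
  d=(-0.8660,0.5000)  start (2,7)  tX=0.5543 tY=1.6600  stride 1/|dx|=1.1547 1/|dy|=2.0000
    cross x-line → (1,7), t=0.5543
    cross y-line → (1,8), t=1.6600 (wall)
  → r_4 = 1.6600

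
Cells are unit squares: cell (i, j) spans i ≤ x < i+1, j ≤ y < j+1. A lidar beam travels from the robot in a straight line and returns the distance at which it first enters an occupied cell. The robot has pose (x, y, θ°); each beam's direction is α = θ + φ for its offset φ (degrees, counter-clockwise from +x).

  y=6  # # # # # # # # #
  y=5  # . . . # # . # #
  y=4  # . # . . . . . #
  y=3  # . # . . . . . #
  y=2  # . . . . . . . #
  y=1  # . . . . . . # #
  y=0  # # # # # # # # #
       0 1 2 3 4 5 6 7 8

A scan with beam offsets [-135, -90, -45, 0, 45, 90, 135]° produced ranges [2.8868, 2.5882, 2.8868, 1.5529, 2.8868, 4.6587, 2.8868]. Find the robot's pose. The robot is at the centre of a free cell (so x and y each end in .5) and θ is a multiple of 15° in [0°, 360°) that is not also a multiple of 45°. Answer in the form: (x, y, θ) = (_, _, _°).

(x, y, θ) = (5.5, 3.5, 105°)

Enumerate (i+0.5, j+0.5, θ) over the 29 free cells and 16 admissible headings. For each, cast all 7 beams and compare to the given ranges.
  (7.5, 3.5, 285°): beam 1 = 3.0000 ≠ 2.8868 ✗
  (1.5, 4.5, 15°): beam 1 = 1.0000 ≠ 2.8868 ✗
  (6.5, 5.5, 255°): beam 1 = 0.5774 ≠ 2.8868 ✗
  (1.5, 2.5, 30°): beam 1 = 1.5529 ≠ 2.8868 ✗
  …
  (5.5, 3.5, 105°): r_1=2.8868, r_2=2.5882, r_3=2.8868, r_4=1.5529, r_5=2.8868, r_6=4.6587, r_7=2.8868 — all match ✓
Only this pose fits every beam.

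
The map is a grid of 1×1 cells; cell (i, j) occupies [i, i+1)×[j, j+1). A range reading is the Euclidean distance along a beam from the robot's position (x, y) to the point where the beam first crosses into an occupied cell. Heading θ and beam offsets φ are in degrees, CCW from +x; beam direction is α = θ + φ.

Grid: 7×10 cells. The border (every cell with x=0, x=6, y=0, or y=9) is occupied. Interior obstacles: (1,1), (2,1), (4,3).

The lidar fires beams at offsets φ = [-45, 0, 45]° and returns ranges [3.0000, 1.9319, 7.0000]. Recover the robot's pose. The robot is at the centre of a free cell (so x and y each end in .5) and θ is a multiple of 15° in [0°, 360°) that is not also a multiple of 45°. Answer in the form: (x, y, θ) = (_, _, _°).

(x, y, θ) = (2.5, 2.5, 15°)

The pose lattice has 37·16 = 592 candidates. Test each by forward raycasting.
  (4.5, 8.5, 195°): beam 1 = 1.0000 ≠ 3.0000 ✗
  (5.5, 4.5, 345°): beam 1 = 1.0000 ≠ 3.0000 ✗
  (5.5, 8.5, 240°): beam 1 = 4.6587 ≠ 3.0000 ✗
  …
  (2.5, 2.5, 15°): r_1=3.0000, r_2=1.9319, r_3=7.0000 — all match ✓
No second candidate reproduces the full scan.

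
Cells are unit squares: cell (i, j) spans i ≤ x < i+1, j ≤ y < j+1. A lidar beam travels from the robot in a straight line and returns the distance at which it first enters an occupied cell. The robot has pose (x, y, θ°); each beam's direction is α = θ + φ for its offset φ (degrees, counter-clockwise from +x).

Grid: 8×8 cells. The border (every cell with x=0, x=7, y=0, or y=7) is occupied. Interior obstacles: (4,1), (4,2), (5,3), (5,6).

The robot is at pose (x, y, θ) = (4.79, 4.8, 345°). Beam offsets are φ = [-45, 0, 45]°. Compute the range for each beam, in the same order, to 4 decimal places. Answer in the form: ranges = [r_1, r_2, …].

beam 1: φ=-45°, α=300°
  cosα=0.5000 sinα=-0.8660 | (4,4) | tMaxX 0.4200 tMaxY 0.9238 | tΔX 2.0000 tΔY 1.1547
    t=0.4200 [x] (5,4)
    t=0.9238 [y] (5,3) — stop
  → r_1 = 0.9238
beam 2: φ=0°, α=345°
  cosα=0.9659 sinα=-0.2588 | (4,4) | tMaxX 0.2174 tMaxY 3.0910 | tΔX 1.0353 tΔY 3.8637
    t=0.2174 [x] (5,4)
    t=1.2527 [x] (6,4)
    t=2.2880 [x] (7,4) — stop
  → r_2 = 2.2880
beam 3: φ=45°, α=30°
  cosα=0.8660 sinα=0.5000 | (4,4) | tMaxX 0.2425 tMaxY 0.4000 | tΔX 1.1547 tΔY 2.0000
    t=0.2425 [x] (5,4)
    t=0.4000 [y] (5,5)
    t=1.3972 [x] (6,5)
    t=2.4000 [y] (6,6)
    t=2.5519 [x] (7,6) — stop
  → r_3 = 2.5519

ranges = [0.9238, 2.2880, 2.5519]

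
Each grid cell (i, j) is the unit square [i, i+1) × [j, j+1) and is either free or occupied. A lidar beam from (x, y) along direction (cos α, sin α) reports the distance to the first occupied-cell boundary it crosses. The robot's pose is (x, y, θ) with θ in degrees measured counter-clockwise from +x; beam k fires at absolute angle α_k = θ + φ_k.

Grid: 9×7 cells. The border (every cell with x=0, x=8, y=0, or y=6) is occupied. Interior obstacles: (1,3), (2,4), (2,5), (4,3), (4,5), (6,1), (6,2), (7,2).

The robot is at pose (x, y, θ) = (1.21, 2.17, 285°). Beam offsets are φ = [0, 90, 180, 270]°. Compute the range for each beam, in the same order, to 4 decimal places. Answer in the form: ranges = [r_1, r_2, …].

ranges = [1.2113, 3.2069, 0.8114, 0.2174]

beam 1: φ=0°, α=285°
  dir = (cos 285°, sin 285°) = (0.2588, -0.9659); from cell (1,2)
  next x-line at t=3.0523, next y-line at t=0.1760; Δt_x=3.8637, Δt_y=1.0353
    y: enter (1,1) at t=0.1760
    y: enter (1,0) at t=1.2113 ← occupied
  → r_1 = 1.2113
beam 2: φ=90°, α=15°
  dir = (cos 15°, sin 15°) = (0.9659, 0.2588); from cell (1,2)
  next x-line at t=0.8179, next y-line at t=3.2069; Δt_x=1.0353, Δt_y=3.8637
    x: enter (2,2) at t=0.8179
    x: enter (3,2) at t=1.8531
    x: enter (4,2) at t=2.8884
    y: enter (4,3) at t=3.2069 ← occupied
  → r_2 = 3.2069
beam 3: φ=180°, α=105°
  dir = (cos 105°, sin 105°) = (-0.2588, 0.9659); from cell (1,2)
  next x-line at t=0.8114, next y-line at t=0.8593; Δt_x=3.8637, Δt_y=1.0353
    x: enter (0,2) at t=0.8114 ← occupied
  → r_3 = 0.8114
beam 4: φ=270°, α=195°
  dir = (cos 195°, sin 195°) = (-0.9659, -0.2588); from cell (1,2)
  next x-line at t=0.2174, next y-line at t=0.6568; Δt_x=1.0353, Δt_y=3.8637
    x: enter (0,2) at t=0.2174 ← occupied
  → r_4 = 0.2174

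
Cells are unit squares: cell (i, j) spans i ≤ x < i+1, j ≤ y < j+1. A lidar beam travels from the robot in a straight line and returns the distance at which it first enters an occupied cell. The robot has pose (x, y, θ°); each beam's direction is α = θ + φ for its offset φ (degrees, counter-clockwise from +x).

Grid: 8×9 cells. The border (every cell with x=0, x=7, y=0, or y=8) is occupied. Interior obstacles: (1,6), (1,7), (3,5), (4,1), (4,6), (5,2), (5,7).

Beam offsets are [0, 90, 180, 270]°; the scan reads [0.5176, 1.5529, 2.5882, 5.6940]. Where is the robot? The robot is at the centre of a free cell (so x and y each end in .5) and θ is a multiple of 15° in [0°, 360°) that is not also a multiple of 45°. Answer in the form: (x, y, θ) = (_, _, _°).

The pose lattice has 35·16 = 560 candidates. Test each by forward raycasting.
  (2.5, 1.5, 105°): beam 1 = 4.6587 ≠ 0.5176 ✗
  (2.5, 7.5, 30°): beam 1 = 1.0000 ≠ 0.5176 ✗
  (6.5, 2.5, 330°): beam 1 = 0.5774 ≠ 0.5176 ✗
  (4.5, 7.5, 75°): beam 2 = 1.9319 ≠ 1.5529 ✗
  …
  (1.5, 2.5, 165°): r_1=0.5176, r_2=1.5529, r_3=2.5882, r_4=5.6940 — all match ✓
Only this pose fits every beam.

(x, y, θ) = (1.5, 2.5, 165°)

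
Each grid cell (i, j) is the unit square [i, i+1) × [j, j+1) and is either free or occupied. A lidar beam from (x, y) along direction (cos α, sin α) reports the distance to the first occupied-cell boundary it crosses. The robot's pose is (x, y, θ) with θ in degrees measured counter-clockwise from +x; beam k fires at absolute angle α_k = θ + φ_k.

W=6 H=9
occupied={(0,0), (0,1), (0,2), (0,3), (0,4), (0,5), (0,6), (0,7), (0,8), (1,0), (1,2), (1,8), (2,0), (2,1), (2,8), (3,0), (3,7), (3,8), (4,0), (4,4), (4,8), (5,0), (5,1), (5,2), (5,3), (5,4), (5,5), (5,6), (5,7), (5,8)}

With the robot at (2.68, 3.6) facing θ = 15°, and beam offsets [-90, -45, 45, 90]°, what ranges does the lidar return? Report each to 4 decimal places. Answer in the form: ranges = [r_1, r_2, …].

beam 1: φ=-90°, α=285°
  dir = (cos 285°, sin 285°) = (0.2588, -0.9659); from cell (2,3)
  next x-line at t=1.2364, next y-line at t=0.6212; Δt_x=3.8637, Δt_y=1.0353
    y: enter (2,2) at t=0.6212
    x: enter (3,2) at t=1.2364
    y: enter (3,1) at t=1.6564
    y: enter (3,0) at t=2.6917 ← occupied
  → r_1 = 2.6917
beam 2: φ=-45°, α=330°
  dir = (cos 330°, sin 330°) = (0.8660, -0.5000); from cell (2,3)
  next x-line at t=0.3695, next y-line at t=1.2000; Δt_x=1.1547, Δt_y=2.0000
    x: enter (3,3) at t=0.3695
    y: enter (3,2) at t=1.2000
    x: enter (4,2) at t=1.5242
    x: enter (5,2) at t=2.6789 ← occupied
  → r_2 = 2.6789
beam 3: φ=45°, α=60°
  dir = (cos 60°, sin 60°) = (0.5000, 0.8660); from cell (2,3)
  next x-line at t=0.6400, next y-line at t=0.4619; Δt_x=2.0000, Δt_y=1.1547
    y: enter (2,4) at t=0.4619
    x: enter (3,4) at t=0.6400
    y: enter (3,5) at t=1.6166
    x: enter (4,5) at t=2.6400
    y: enter (4,6) at t=2.7713
    y: enter (4,7) at t=3.9260
    x: enter (5,7) at t=4.6400 ← occupied
  → r_3 = 4.6400
beam 4: φ=90°, α=105°
  dir = (cos 105°, sin 105°) = (-0.2588, 0.9659); from cell (2,3)
  next x-line at t=2.6273, next y-line at t=0.4141; Δt_x=3.8637, Δt_y=1.0353
    y: enter (2,4) at t=0.4141
    y: enter (2,5) at t=1.4494
    y: enter (2,6) at t=2.4847
    x: enter (1,6) at t=2.6273
    y: enter (1,7) at t=3.5199
    y: enter (1,8) at t=4.5552 ← occupied
  → r_4 = 4.5552

ranges = [2.6917, 2.6789, 4.6400, 4.5552]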